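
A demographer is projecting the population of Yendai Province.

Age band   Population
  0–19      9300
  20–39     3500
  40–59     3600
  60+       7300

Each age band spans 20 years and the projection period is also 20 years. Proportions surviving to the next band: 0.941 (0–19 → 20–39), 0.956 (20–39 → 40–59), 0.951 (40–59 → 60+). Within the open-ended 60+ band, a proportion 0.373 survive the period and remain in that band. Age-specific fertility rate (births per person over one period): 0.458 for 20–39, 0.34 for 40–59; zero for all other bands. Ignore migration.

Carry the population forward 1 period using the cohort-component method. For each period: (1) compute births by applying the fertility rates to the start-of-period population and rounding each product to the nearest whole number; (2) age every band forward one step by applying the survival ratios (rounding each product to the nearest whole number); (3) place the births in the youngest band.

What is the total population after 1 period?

21071

— Period 1 —
Births: 3500 × 0.458 = 1603, 3600 × 0.34 = 1224 — total 2827
20–39: 9300 × 0.941 = 8751
40–59: 3500 × 0.956 = 3346
60+: 3600 × 0.951 + 7300 × 0.373 = 3424 + 2723 = 6147
Population now: 0–19=2827, 20–39=8751, 40–59=3346, 60+=6147
Total after period 1: 2827 + 8751 + 3346 + 6147 = 21071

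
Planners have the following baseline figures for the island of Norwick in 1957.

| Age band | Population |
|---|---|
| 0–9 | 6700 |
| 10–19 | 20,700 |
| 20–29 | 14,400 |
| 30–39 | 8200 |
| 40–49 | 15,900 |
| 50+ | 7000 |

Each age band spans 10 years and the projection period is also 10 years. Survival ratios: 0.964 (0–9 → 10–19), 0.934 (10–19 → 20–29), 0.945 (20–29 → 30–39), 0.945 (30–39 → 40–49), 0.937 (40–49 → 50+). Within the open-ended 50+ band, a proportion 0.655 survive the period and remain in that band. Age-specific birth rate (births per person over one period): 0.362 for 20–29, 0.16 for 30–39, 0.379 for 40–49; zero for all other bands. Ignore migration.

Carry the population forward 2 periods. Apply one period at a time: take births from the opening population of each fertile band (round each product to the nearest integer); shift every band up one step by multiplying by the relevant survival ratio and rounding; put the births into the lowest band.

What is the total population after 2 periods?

(Bands numbered youngest = 1 to oldest = 6.)
Period 1.
Births: 14400 * 0.362 = 5213, 8200 * 0.16 = 1312, 15900 * 0.379 = 6026 ⇒ total 12551
Band 2: 6700 * 0.964 = 6459
Band 3: 20700 * 0.934 = 19334
Band 4: 14400 * 0.945 = 13608
Band 5: 8200 * 0.945 = 7749
Band 6: 15900 * 0.937 + 7000 * 0.655 = 14898 + 4585 = 19483
Population now: 0–9=12551, 10–19=6459, 20–29=19334, 30–39=13608, 40–49=7749, 50+=19483
Period 2.
Births: 19334 * 0.362 = 6999, 13608 * 0.16 = 2177, 7749 * 0.379 = 2937 ⇒ total 12113
Band 2: 12551 * 0.964 = 12099
Band 3: 6459 * 0.934 = 6033
Band 4: 19334 * 0.945 = 18271
Band 5: 13608 * 0.945 = 12860
Band 6: 7749 * 0.937 + 19483 * 0.655 = 7261 + 12761 = 20022
Population now: 0–9=12113, 10–19=12099, 20–29=6033, 30–39=18271, 40–49=12860, 50+=20022
Total after period 2: 12113 + 12099 + 6033 + 18271 + 12860 + 20022 = 81398

81398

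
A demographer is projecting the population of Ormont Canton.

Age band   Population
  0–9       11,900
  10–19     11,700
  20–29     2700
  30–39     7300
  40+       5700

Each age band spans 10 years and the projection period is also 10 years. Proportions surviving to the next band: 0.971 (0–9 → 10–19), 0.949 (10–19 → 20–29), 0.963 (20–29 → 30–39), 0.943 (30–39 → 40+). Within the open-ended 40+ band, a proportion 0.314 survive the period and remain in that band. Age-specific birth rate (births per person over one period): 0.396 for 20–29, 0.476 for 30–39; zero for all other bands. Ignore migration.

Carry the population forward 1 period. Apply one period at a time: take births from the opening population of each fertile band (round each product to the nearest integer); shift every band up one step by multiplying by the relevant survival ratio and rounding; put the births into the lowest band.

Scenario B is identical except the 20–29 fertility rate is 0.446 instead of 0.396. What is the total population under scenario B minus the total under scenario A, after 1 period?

135

Numbering the groups 1..5 from youngest to oldest:
After projecting period 1:
Births: 2700 × 0.396 = 1069 ; 7300 × 0.476 = 3475 → total 4544
Group 2: 11900 × 0.971 = 11555
Group 3: 11700 × 0.949 = 11103
Group 4: 2700 × 0.963 = 2600
Group 5: 7300 × 0.943 + 5700 × 0.314 = 6884 + 1790 = 8674
Population now: 0–9=4544, 10–19=11555, 20–29=11103, 30–39=2600, 40+=8674
Scenario A total after 1 period: 38476
Scenario B projection —
After projecting period 1:
Births: 2700 × 0.446 = 1204 ; 7300 × 0.476 = 3475 → total 4679
Group 2: 11900 × 0.971 = 11555
Group 3: 11700 × 0.949 = 11103
Group 4: 2700 × 0.963 = 2600
Group 5: 7300 × 0.943 + 5700 × 0.314 = 6884 + 1790 = 8674
Population now: 0–9=4679, 10–19=11555, 20–29=11103, 30–39=2600, 40+=8674
Scenario B total after 1 period: 38611
Difference B − A = 38611 − 38476 = 135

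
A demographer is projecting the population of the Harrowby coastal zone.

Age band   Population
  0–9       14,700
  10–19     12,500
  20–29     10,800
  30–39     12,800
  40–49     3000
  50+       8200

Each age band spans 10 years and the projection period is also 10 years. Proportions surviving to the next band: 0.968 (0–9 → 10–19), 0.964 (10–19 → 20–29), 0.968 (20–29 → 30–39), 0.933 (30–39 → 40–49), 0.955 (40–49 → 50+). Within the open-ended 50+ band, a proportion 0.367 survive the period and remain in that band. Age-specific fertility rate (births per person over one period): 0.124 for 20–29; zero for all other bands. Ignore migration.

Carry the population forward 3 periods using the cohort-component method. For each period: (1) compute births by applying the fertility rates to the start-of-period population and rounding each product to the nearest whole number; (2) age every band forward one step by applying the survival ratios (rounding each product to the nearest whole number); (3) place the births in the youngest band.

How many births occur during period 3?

1701

— Period 1 —
Births: 10800 × 0.124 = 1339
10–19: 14700 × 0.968 = 14230
20–29: 12500 × 0.964 = 12050
30–39: 10800 × 0.968 = 10454
40–49: 12800 × 0.933 = 11942
50+: 3000 × 0.955 + 8200 × 0.367 = 2865 + 3009 = 5874
→ [1339, 14230, 12050, 10454, 11942, 5874]
— Period 2 —
Births: 12050 × 0.124 = 1494
10–19: 1339 × 0.968 = 1296
20–29: 14230 × 0.964 = 13718
30–39: 12050 × 0.968 = 11664
40–49: 10454 × 0.933 = 9754
50+: 11942 × 0.955 + 5874 × 0.367 = 11405 + 2156 = 13561
→ [1494, 1296, 13718, 11664, 9754, 13561]
— Period 3 —
Births: 13718 × 0.124 = 1701
10–19: 1494 × 0.968 = 1446
20–29: 1296 × 0.964 = 1249
30–39: 13718 × 0.968 = 13279
40–49: 11664 × 0.933 = 10883
50+: 9754 × 0.955 + 13561 × 0.367 = 9315 + 4977 = 14292
→ [1701, 1446, 1249, 13279, 10883, 14292]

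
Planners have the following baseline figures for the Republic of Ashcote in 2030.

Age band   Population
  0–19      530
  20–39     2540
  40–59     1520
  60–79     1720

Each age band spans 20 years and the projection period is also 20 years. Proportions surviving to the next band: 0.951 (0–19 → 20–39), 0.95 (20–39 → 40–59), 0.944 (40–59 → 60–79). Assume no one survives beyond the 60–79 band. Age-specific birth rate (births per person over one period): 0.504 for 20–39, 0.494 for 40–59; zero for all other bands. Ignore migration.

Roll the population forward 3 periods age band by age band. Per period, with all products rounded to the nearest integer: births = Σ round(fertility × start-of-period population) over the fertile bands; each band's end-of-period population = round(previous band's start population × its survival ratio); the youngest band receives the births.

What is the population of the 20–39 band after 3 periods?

Let group 1 be 0–19 through group 4 = 60–79.
— Period 1 —
Births: 2540 * 0.504 = 1280, 1520 * 0.494 = 751 → 2031
Group 2: 530 * 0.951 = 504
Group 3: 2540 * 0.95 = 2413
Group 4: 1520 * 0.944 = 1435
End of period: [2031, 504, 2413, 1435]
— Period 2 —
Births: 504 * 0.504 = 254, 2413 * 0.494 = 1192 → 1446
Group 2: 2031 * 0.951 = 1931
Group 3: 504 * 0.95 = 479
Group 4: 2413 * 0.944 = 2278
End of period: [1446, 1931, 479, 2278]
— Period 3 —
Births: 1931 * 0.504 = 973, 479 * 0.494 = 237 → 1210
Group 2: 1446 * 0.951 = 1375
Group 3: 1931 * 0.95 = 1834
Group 4: 479 * 0.944 = 452
End of period: [1210, 1375, 1834, 452]

1375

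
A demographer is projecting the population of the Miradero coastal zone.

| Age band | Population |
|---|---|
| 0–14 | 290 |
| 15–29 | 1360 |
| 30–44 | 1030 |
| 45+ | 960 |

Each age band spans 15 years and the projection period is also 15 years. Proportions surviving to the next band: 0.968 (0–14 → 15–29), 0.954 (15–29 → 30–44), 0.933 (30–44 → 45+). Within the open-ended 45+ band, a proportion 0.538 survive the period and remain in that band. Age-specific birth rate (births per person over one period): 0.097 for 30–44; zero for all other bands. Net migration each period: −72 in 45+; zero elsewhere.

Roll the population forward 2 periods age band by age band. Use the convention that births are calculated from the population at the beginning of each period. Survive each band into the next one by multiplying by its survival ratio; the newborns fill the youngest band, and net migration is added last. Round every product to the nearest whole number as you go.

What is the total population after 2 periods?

Numbering the groups 1..4 from youngest to oldest:
Period 1:
Births: 1030 * 0.097 = 100
Group 2: 290 * 0.968 = 281
Group 3: 1360 * 0.954 = 1297
Group 4: 1030 * 0.933 + 960 * 0.538 = 961 + 516 = 1477
Net migration: Group 4 − 72 → 1405
End of period: [100, 281, 1297, 1405]
Period 2:
Births: 1297 * 0.097 = 126
Group 2: 100 * 0.968 = 97
Group 3: 281 * 0.954 = 268
Group 4: 1297 * 0.933 + 1405 * 0.538 = 1210 + 756 = 1966
Net migration: Group 4 − 72 → 1894
End of period: [126, 97, 268, 1894]
Total after period 2: 126 + 97 + 268 + 1894 = 2385

2385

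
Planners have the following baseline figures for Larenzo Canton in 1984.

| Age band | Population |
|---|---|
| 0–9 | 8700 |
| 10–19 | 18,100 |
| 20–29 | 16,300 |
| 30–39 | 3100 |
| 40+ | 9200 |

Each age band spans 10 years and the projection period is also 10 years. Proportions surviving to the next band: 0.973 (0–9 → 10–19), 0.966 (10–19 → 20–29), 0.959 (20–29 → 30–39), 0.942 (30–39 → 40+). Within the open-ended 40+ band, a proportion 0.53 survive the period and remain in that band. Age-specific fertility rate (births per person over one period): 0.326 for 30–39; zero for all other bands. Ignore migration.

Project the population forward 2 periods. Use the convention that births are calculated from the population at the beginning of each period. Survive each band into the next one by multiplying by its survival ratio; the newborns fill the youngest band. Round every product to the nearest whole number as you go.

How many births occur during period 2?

5096

Period 1.
Births: 3100 * 0.326 = 1011
10–19: 8700 * 0.973 = 8465
20–29: 18100 * 0.966 = 17485
30–39: 16300 * 0.959 = 15632
40+: 3100 * 0.942 + 9200 * 0.53 = 2920 + 4876 = 7796
→ [1011, 8465, 17485, 15632, 7796]
Period 2.
Births: 15632 * 0.326 = 5096
10–19: 1011 * 0.973 = 984
20–29: 8465 * 0.966 = 8177
30–39: 17485 * 0.959 = 16768
40+: 15632 * 0.942 + 7796 * 0.53 = 14725 + 4132 = 18857
→ [5096, 984, 8177, 16768, 18857]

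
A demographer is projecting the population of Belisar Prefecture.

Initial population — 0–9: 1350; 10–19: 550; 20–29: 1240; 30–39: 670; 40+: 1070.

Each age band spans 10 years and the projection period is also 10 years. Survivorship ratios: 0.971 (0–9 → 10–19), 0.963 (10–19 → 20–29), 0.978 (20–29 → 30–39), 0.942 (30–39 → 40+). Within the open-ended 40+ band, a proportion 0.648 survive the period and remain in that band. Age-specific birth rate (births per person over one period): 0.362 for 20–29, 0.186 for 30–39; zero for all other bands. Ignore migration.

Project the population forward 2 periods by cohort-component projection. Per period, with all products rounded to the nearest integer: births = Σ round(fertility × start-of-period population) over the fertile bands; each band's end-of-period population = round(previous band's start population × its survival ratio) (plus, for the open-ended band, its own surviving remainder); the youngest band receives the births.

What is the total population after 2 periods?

4756

Numbering the groups 1..5 from youngest to oldest:
[period 1]
Births: 1240 × 0.362 = 449, 670 × 0.186 = 125 ⇒ total 574
Group 2: 1350 × 0.971 = 1311
Group 3: 550 × 0.963 = 530
Group 4: 1240 × 0.978 = 1213
Group 5: 670 × 0.942 + 1070 × 0.648 = 631 + 693 = 1324
→ [574, 1311, 530, 1213, 1324]
[period 2]
Births: 530 × 0.362 = 192, 1213 × 0.186 = 226 ⇒ total 418
Group 2: 574 × 0.971 = 557
Group 3: 1311 × 0.963 = 1262
Group 4: 530 × 0.978 = 518
Group 5: 1213 × 0.942 + 1324 × 0.648 = 1143 + 858 = 2001
→ [418, 557, 1262, 518, 2001]
Total after period 2: 418 + 557 + 1262 + 518 + 2001 = 4756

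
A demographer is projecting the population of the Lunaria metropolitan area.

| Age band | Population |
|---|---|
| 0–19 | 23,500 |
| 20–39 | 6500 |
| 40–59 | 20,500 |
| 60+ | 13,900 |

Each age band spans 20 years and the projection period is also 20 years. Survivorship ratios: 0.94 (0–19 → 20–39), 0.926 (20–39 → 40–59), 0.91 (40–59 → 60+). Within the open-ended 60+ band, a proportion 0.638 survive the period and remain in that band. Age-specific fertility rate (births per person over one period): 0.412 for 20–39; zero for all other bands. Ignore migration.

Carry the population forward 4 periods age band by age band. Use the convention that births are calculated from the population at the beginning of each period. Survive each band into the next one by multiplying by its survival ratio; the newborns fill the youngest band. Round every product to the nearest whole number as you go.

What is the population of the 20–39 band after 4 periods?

Period 1.
Births: 6500 * 0.412 = 2678
20–39: 23500 * 0.94 = 22090
40–59: 6500 * 0.926 = 6019
60+: 20500 * 0.91 + 13900 * 0.638 = 18655 + 8868 = 27523
End of period: [2678, 22090, 6019, 27523]
Period 2.
Births: 22090 * 0.412 = 9101
20–39: 2678 * 0.94 = 2517
40–59: 22090 * 0.926 = 20455
60+: 6019 * 0.91 + 27523 * 0.638 = 5477 + 17560 = 23037
End of period: [9101, 2517, 20455, 23037]
Period 3.
Births: 2517 * 0.412 = 1037
20–39: 9101 * 0.94 = 8555
40–59: 2517 * 0.926 = 2331
60+: 20455 * 0.91 + 23037 * 0.638 = 18614 + 14698 = 33312
End of period: [1037, 8555, 2331, 33312]
Period 4.
Births: 8555 * 0.412 = 3525
20–39: 1037 * 0.94 = 975
40–59: 8555 * 0.926 = 7922
60+: 2331 * 0.91 + 33312 * 0.638 = 2121 + 21253 = 23374
End of period: [3525, 975, 7922, 23374]

975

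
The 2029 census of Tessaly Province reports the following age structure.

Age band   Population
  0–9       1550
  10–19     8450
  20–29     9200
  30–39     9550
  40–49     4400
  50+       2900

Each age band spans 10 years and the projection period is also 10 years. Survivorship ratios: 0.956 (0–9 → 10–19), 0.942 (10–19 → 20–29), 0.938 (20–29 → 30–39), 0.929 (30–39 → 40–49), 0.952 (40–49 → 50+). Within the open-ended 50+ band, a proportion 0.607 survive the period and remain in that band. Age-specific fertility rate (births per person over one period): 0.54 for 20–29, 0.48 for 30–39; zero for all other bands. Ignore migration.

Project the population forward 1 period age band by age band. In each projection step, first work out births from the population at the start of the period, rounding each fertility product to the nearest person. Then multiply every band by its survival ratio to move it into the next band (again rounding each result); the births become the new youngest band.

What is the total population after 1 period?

42445

Numbering the groups 1..6 from youngest to oldest:
Period 1:
Births: 9200 × 0.54 = 4968 ; 9550 × 0.48 = 4584 → 9552
Group 2: 1550 × 0.956 = 1482
Group 3: 8450 × 0.942 = 7960
Group 4: 9200 × 0.938 = 8630
Group 5: 9550 × 0.929 = 8872
Group 6: 4400 × 0.952 + 2900 × 0.607 = 4189 + 1760 = 5949
→ [9552, 1482, 7960, 8630, 8872, 5949]
Total after period 1: 9552 + 1482 + 7960 + 8630 + 8872 + 5949 = 42445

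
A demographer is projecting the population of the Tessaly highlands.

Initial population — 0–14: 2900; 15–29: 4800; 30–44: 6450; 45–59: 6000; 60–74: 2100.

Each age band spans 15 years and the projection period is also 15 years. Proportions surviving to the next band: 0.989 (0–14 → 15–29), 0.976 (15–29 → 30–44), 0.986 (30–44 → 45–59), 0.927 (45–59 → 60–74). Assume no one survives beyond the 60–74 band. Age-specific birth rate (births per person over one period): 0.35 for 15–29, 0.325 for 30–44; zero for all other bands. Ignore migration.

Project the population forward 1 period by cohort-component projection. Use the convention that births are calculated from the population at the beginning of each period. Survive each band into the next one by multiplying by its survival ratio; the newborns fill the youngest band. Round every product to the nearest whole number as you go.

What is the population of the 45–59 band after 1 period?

[period 1]
Births: 4800 * 0.35 = 1680  |  6450 * 0.325 = 2096 ⇒ total 3776
15–29: 2900 * 0.989 = 2868
30–44: 4800 * 0.976 = 4685
45–59: 6450 * 0.986 = 6360
60–74: 6000 * 0.927 = 5562
Giving 3776 / 2868 / 4685 / 6360 / 5562.

6360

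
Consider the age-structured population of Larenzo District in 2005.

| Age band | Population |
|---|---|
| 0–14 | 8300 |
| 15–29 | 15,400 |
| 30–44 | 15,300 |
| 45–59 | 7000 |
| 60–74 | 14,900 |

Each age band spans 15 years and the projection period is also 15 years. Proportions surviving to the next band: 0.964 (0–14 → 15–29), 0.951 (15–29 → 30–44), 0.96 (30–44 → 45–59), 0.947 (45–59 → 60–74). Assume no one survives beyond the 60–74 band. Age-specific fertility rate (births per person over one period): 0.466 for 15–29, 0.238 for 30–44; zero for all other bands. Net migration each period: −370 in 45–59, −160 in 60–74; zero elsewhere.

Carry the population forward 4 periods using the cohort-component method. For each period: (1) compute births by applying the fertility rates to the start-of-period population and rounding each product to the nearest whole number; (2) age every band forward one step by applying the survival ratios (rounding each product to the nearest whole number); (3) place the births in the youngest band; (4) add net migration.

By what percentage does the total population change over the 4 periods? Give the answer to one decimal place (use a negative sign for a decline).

Call the bands 1 to 5, youngest first.
[period 1]
Births: 15400 × 0.466 = 7176 ; 15300 × 0.238 = 3641 ⇒ total 10817
Band 2: 8300 × 0.964 = 8001
Band 3: 15400 × 0.951 = 14645
Band 4: 15300 × 0.96 = 14688
Band 5: 7000 × 0.947 = 6629
Net migration: Band 4 − 370 → 14318; Band 5 − 160 → 6469
End of period: [10817, 8001, 14645, 14318, 6469]
[period 2]
Births: 8001 × 0.466 = 3728 ; 14645 × 0.238 = 3486 ⇒ total 7214
Band 2: 10817 × 0.964 = 10428
Band 3: 8001 × 0.951 = 7609
Band 4: 14645 × 0.96 = 14059
Band 5: 14318 × 0.947 = 13559
Net migration: Band 4 − 370 → 13689; Band 5 − 160 → 13399
End of period: [7214, 10428, 7609, 13689, 13399]
[period 3]
Births: 10428 × 0.466 = 4859 ; 7609 × 0.238 = 1811 ⇒ total 6670
Band 2: 7214 × 0.964 = 6954
Band 3: 10428 × 0.951 = 9917
Band 4: 7609 × 0.96 = 7305
Band 5: 13689 × 0.947 = 12963
Net migration: Band 4 − 370 → 6935; Band 5 − 160 → 12803
End of period: [6670, 6954, 9917, 6935, 12803]
[period 4]
Births: 6954 × 0.466 = 3241 ; 9917 × 0.238 = 2360 ⇒ total 5601
Band 2: 6670 × 0.964 = 6430
Band 3: 6954 × 0.951 = 6613
Band 4: 9917 × 0.96 = 9520
Band 5: 6935 × 0.947 = 6567
Net migration: Band 4 − 370 → 9150; Band 5 − 160 → 6407
End of period: [5601, 6430, 6613, 9150, 6407]
Total: 60900 → 34201; change = -26699; percentage change = -43.8%

-43.8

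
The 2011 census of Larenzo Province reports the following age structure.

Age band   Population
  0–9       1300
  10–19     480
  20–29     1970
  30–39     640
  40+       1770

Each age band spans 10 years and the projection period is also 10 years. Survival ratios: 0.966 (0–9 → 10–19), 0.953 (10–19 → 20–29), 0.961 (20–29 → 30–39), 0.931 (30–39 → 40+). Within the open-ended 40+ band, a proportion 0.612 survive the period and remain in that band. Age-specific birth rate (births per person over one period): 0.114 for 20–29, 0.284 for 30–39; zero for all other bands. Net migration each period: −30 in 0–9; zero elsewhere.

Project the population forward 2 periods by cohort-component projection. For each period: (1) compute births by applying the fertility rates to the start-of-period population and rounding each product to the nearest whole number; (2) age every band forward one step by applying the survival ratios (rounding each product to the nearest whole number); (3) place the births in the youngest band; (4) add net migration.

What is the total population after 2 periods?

5350

After projecting period 1:
Births: 1970 × 0.114 = 225 ; 640 × 0.284 = 182 — total 407
10–19: 1300 × 0.966 = 1256
20–29: 480 × 0.953 = 457
30–39: 1970 × 0.961 = 1893
40+: 640 × 0.931 + 1770 × 0.612 = 596 + 1083 = 1679
Net migration: 0–9 − 30 → 377
→ [377, 1256, 457, 1893, 1679]
After projecting period 2:
Births: 457 × 0.114 = 52 ; 1893 × 0.284 = 538 — total 590
10–19: 377 × 0.966 = 364
20–29: 1256 × 0.953 = 1197
30–39: 457 × 0.961 = 439
40+: 1893 × 0.931 + 1679 × 0.612 = 1762 + 1028 = 2790
Net migration: 0–9 − 30 → 560
→ [560, 364, 1197, 439, 2790]
Total after period 2: 560 + 364 + 1197 + 439 + 2790 = 5350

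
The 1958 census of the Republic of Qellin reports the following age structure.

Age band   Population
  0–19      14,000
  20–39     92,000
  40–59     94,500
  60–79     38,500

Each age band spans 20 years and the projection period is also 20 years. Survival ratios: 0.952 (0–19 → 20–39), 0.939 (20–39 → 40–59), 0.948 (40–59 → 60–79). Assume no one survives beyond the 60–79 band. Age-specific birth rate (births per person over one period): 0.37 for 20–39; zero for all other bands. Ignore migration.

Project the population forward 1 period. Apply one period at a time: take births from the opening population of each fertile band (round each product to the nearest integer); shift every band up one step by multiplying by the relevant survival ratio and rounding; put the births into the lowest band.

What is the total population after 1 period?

Let band 1 be 0–19 through band 4 = 60–79.
— Period 1 —
Births: 92000 × 0.37 = 34040
Band 2: 14000 × 0.952 = 13328
Band 3: 92000 × 0.939 = 86388
Band 4: 94500 × 0.948 = 89586
→ [34040, 13328, 86388, 89586]
Total after period 1: 34040 + 13328 + 86388 + 89586 = 223342

223342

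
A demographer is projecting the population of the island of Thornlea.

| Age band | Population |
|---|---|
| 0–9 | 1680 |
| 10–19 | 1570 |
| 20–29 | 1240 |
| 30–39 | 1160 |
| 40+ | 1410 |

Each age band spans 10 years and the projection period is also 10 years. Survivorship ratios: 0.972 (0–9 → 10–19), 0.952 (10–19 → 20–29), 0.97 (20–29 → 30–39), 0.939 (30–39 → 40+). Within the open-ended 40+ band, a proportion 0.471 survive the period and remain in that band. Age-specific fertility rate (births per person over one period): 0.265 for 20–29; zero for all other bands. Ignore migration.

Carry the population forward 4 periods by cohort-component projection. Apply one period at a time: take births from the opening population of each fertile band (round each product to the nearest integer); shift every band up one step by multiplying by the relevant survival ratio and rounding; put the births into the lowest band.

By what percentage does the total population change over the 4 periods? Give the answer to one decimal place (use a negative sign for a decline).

-48.5

Period 1.
Births: 1240 × 0.265 = 329
10–19: 1680 × 0.972 = 1633
20–29: 1570 × 0.952 = 1495
30–39: 1240 × 0.97 = 1203
40+: 1160 × 0.939 + 1410 × 0.471 = 1089 + 664 = 1753
Giving 329 / 1633 / 1495 / 1203 / 1753.
Period 2.
Births: 1495 × 0.265 = 396
10–19: 329 × 0.972 = 320
20–29: 1633 × 0.952 = 1555
30–39: 1495 × 0.97 = 1450
40+: 1203 × 0.939 + 1753 × 0.471 = 1130 + 826 = 1956
Giving 396 / 320 / 1555 / 1450 / 1956.
Period 3.
Births: 1555 × 0.265 = 412
10–19: 396 × 0.972 = 385
20–29: 320 × 0.952 = 305
30–39: 1555 × 0.97 = 1508
40+: 1450 × 0.939 + 1956 × 0.471 = 1362 + 921 = 2283
Giving 412 / 385 / 305 / 1508 / 2283.
Period 4.
Births: 305 × 0.265 = 81
10–19: 412 × 0.972 = 400
20–29: 385 × 0.952 = 367
30–39: 305 × 0.97 = 296
40+: 1508 × 0.939 + 2283 × 0.471 = 1416 + 1075 = 2491
Giving 81 / 400 / 367 / 296 / 2491.
Total: 7060 → 3635; change = -3425; percentage change = -48.5%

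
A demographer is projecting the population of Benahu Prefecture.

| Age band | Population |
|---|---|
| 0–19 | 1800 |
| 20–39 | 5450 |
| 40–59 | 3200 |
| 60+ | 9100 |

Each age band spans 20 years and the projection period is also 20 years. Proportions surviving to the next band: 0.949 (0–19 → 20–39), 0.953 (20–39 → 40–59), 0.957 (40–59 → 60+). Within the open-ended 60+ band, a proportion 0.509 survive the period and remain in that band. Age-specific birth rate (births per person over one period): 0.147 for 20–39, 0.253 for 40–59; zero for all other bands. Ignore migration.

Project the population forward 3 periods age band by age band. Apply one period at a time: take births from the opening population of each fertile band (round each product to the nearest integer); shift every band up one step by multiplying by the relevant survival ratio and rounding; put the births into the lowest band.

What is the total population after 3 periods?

Call the bands 1 to 4, youngest first.
— Period 1 —
Births: 5450 * 0.147 = 801 ; 3200 * 0.253 = 810 — total 1611
Band 2: 1800 * 0.949 = 1708
Band 3: 5450 * 0.953 = 5194
Band 4: 3200 * 0.957 + 9100 * 0.509 = 3062 + 4632 = 7694
End of period: [1611, 1708, 5194, 7694]
— Period 2 —
Births: 1708 * 0.147 = 251 ; 5194 * 0.253 = 1314 — total 1565
Band 2: 1611 * 0.949 = 1529
Band 3: 1708 * 0.953 = 1628
Band 4: 5194 * 0.957 + 7694 * 0.509 = 4971 + 3916 = 8887
End of period: [1565, 1529, 1628, 8887]
— Period 3 —
Births: 1529 * 0.147 = 225 ; 1628 * 0.253 = 412 — total 637
Band 2: 1565 * 0.949 = 1485
Band 3: 1529 * 0.953 = 1457
Band 4: 1628 * 0.957 + 8887 * 0.509 = 1558 + 4523 = 6081
End of period: [637, 1485, 1457, 6081]
Total after period 3: 637 + 1485 + 1457 + 6081 = 9660

9660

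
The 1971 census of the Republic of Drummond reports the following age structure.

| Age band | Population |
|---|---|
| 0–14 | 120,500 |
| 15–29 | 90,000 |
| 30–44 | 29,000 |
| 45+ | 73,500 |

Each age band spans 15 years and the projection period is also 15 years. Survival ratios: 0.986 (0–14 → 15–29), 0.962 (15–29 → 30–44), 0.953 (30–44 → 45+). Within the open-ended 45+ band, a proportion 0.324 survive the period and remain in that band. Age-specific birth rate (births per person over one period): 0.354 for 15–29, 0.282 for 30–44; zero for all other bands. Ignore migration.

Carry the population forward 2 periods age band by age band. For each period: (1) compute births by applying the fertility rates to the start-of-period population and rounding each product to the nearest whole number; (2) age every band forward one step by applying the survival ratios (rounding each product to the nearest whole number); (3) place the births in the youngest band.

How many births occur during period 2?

66476

Period 1.
Births: 90000 × 0.354 = 31860 ; 29000 × 0.282 = 8178 ⇒ total 40038
15–29: 120500 × 0.986 = 118813
30–44: 90000 × 0.962 = 86580
45+: 29000 × 0.953 + 73500 × 0.324 = 27637 + 23814 = 51451
Giving 40038 / 118813 / 86580 / 51451.
Period 2.
Births: 118813 × 0.354 = 42060 ; 86580 × 0.282 = 24416 ⇒ total 66476
15–29: 40038 × 0.986 = 39477
30–44: 118813 × 0.962 = 114298
45+: 86580 × 0.953 + 51451 × 0.324 = 82511 + 16670 = 99181
Giving 66476 / 39477 / 114298 / 99181.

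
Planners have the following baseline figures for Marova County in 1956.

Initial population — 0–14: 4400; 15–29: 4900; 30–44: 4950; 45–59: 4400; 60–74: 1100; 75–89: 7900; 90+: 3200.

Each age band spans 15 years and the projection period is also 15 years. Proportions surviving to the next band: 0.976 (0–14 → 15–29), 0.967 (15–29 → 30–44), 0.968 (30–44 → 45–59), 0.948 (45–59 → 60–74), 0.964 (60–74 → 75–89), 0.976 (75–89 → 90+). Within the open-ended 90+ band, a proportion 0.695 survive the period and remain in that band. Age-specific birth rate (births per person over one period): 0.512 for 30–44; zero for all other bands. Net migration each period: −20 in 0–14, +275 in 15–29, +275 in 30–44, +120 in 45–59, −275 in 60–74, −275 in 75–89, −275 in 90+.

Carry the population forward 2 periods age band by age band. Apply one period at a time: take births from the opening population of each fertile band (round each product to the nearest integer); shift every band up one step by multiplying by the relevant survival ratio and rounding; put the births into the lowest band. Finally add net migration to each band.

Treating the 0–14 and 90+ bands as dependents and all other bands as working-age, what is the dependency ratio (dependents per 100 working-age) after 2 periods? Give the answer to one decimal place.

(Groups numbered youngest = 1 to oldest = 7.)
Period 1.
Births: 4950 * 0.512 = 2534
Group 2: 4400 * 0.976 = 4294
Group 3: 4900 * 0.967 = 4738
Group 4: 4950 * 0.968 = 4792
Group 5: 4400 * 0.948 = 4171
Group 6: 1100 * 0.964 = 1060
Group 7: 7900 * 0.976 + 3200 * 0.695 = 7710 + 2224 = 9934
Net migration: Group 1 − 20 → 2514; Group 2 + 275 → 4569; Group 3 + 275 → 5013; Group 4 + 120 → 4912; Group 5 − 275 → 3896; Group 6 − 275 → 785; Group 7 − 275 → 9659
End of period: [2514, 4569, 5013, 4912, 3896, 785, 9659]
Period 2.
Births: 5013 * 0.512 = 2567
Group 2: 2514 * 0.976 = 2454
Group 3: 4569 * 0.967 = 4418
Group 4: 5013 * 0.968 = 4853
Group 5: 4912 * 0.948 = 4657
Group 6: 3896 * 0.964 = 3756
Group 7: 785 * 0.976 + 9659 * 0.695 = 766 + 6713 = 7479
Net migration: Group 1 − 20 → 2547; Group 2 + 275 → 2729; Group 3 + 275 → 4693; Group 4 + 120 → 4973; Group 5 − 275 → 4382; Group 6 − 275 → 3481; Group 7 − 275 → 7204
End of period: [2547, 2729, 4693, 4973, 4382, 3481, 7204]
Dependents (band 0–14 + band 90+) = 2547 + 7204 = 9751; working-age = 20258; ratio = 9751/20258 × 100 = 48.1

48.1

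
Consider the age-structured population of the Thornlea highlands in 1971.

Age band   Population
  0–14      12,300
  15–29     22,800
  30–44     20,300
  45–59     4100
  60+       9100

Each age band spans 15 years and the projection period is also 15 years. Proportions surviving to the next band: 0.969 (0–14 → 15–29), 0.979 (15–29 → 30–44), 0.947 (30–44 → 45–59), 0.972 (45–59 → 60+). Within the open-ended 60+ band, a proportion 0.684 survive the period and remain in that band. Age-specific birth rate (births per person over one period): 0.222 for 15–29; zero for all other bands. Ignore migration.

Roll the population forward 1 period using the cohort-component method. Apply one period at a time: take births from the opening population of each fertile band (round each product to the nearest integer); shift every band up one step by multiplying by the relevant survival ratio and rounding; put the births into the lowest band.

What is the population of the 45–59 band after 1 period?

19224

Numbering the bands 1..5 from youngest to oldest:
After projecting period 1:
Births: 22800 * 0.222 = 5062
Band 2: 12300 * 0.969 = 11919
Band 3: 22800 * 0.979 = 22321
Band 4: 20300 * 0.947 = 19224
Band 5: 4100 * 0.972 + 9100 * 0.684 = 3985 + 6224 = 10209
→ [5062, 11919, 22321, 19224, 10209]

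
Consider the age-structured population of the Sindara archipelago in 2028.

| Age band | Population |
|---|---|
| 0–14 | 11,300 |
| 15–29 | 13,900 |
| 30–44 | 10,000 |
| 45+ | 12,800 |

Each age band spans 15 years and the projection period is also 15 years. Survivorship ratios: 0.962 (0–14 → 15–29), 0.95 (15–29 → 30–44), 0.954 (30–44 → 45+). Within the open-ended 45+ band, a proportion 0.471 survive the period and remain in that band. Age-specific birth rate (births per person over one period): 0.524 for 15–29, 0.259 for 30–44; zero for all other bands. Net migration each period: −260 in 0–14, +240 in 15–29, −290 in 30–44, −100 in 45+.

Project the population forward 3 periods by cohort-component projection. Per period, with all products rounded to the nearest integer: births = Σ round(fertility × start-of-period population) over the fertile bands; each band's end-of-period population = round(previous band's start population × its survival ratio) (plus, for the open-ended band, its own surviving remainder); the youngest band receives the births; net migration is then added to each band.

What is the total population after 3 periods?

43786

Numbering the groups 1..4 from youngest to oldest:
After projecting period 1:
Births: 13900 * 0.524 = 7284, 10000 * 0.259 = 2590 → total 9874
Group 2: 11300 * 0.962 = 10871
Group 3: 13900 * 0.95 = 13205
Group 4: 10000 * 0.954 + 12800 * 0.471 = 9540 + 6029 = 15569
Net migration: Group 1 − 260 → 9614; Group 2 + 240 → 11111; Group 3 − 290 → 12915; Group 4 − 100 → 15469
End of period: [9614, 11111, 12915, 15469]
After projecting period 2:
Births: 11111 * 0.524 = 5822, 12915 * 0.259 = 3345 → total 9167
Group 2: 9614 * 0.962 = 9249
Group 3: 11111 * 0.95 = 10555
Group 4: 12915 * 0.954 + 15469 * 0.471 = 12321 + 7286 = 19607
Net migration: Group 1 − 260 → 8907; Group 2 + 240 → 9489; Group 3 − 290 → 10265; Group 4 − 100 → 19507
End of period: [8907, 9489, 10265, 19507]
After projecting period 3:
Births: 9489 * 0.524 = 4972, 10265 * 0.259 = 2659 → total 7631
Group 2: 8907 * 0.962 = 8569
Group 3: 9489 * 0.95 = 9015
Group 4: 10265 * 0.954 + 19507 * 0.471 = 9793 + 9188 = 18981
Net migration: Group 1 − 260 → 7371; Group 2 + 240 → 8809; Group 3 − 290 → 8725; Group 4 − 100 → 18881
End of period: [7371, 8809, 8725, 18881]
Total after period 3: 7371 + 8809 + 8725 + 18881 = 43786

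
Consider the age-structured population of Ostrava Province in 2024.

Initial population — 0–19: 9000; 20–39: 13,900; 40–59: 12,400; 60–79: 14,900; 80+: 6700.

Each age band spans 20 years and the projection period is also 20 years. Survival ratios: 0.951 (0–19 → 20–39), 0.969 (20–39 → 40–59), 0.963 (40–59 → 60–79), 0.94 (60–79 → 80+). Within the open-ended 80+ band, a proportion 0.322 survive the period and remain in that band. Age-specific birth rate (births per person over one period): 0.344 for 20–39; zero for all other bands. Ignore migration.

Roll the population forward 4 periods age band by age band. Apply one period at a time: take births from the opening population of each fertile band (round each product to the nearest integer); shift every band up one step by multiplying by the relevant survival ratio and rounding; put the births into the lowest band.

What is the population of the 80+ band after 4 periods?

After projecting period 1:
Births: 13900 × 0.344 = 4782
20–39: 9000 × 0.951 = 8559
40–59: 13900 × 0.969 = 13469
60–79: 12400 × 0.963 = 11941
80+: 14900 × 0.94 + 6700 × 0.322 = 14006 + 2157 = 16163
Giving 4782 / 8559 / 13469 / 11941 / 16163.
After projecting period 2:
Births: 8559 × 0.344 = 2944
20–39: 4782 × 0.951 = 4548
40–59: 8559 × 0.969 = 8294
60–79: 13469 × 0.963 = 12971
80+: 11941 × 0.94 + 16163 × 0.322 = 11225 + 5204 = 16429
Giving 2944 / 4548 / 8294 / 12971 / 16429.
After projecting period 3:
Births: 4548 × 0.344 = 1565
20–39: 2944 × 0.951 = 2800
40–59: 4548 × 0.969 = 4407
60–79: 8294 × 0.963 = 7987
80+: 12971 × 0.94 + 16429 × 0.322 = 12193 + 5290 = 17483
Giving 1565 / 2800 / 4407 / 7987 / 17483.
After projecting period 4:
Births: 2800 × 0.344 = 963
20–39: 1565 × 0.951 = 1488
40–59: 2800 × 0.969 = 2713
60–79: 4407 × 0.963 = 4244
80+: 7987 × 0.94 + 17483 × 0.322 = 7508 + 5630 = 13138
Giving 963 / 1488 / 2713 / 4244 / 13138.

13138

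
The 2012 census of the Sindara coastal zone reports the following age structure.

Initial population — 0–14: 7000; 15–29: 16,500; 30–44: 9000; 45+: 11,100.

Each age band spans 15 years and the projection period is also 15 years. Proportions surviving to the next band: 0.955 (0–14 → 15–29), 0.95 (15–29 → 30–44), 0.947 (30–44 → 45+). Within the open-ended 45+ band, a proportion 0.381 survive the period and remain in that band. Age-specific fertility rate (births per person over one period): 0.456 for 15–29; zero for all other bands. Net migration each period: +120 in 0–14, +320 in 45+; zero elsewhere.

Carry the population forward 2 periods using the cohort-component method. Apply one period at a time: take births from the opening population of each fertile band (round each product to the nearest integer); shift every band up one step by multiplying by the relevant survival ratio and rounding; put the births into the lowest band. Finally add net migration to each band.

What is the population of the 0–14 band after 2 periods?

Period 1:
Births: 16500 × 0.456 = 7524
15–29: 7000 × 0.955 = 6685
30–44: 16500 × 0.95 = 15675
45+: 9000 × 0.947 + 11100 × 0.381 = 8523 + 4229 = 12752
Net migration: 0–14 + 120 → 7644; 45+ + 320 → 13072
End of period: [7644, 6685, 15675, 13072]
Period 2:
Births: 6685 × 0.456 = 3048
15–29: 7644 × 0.955 = 7300
30–44: 6685 × 0.95 = 6351
45+: 15675 × 0.947 + 13072 × 0.381 = 14844 + 4980 = 19824
Net migration: 0–14 + 120 → 3168; 45+ + 320 → 20144
End of period: [3168, 7300, 6351, 20144]

3168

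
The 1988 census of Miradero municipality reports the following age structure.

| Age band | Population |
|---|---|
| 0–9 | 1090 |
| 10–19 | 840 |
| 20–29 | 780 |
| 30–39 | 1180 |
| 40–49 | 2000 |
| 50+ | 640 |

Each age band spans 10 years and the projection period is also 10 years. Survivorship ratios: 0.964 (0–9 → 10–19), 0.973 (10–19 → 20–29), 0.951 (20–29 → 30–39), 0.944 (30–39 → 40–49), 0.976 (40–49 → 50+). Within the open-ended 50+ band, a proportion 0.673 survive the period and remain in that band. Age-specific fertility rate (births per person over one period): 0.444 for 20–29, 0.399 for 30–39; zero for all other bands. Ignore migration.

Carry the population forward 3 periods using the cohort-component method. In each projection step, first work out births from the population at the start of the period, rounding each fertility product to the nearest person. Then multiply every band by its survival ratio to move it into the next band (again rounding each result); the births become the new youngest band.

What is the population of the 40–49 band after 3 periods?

Call the groups 1 to 6, youngest first.
After projecting period 1:
Births: 780 × 0.444 = 346 ; 1180 × 0.399 = 471 → 817
Group 2: 1090 × 0.964 = 1051
Group 3: 840 × 0.973 = 817
Group 4: 780 × 0.951 = 742
Group 5: 1180 × 0.944 = 1114
Group 6: 2000 × 0.976 + 640 × 0.673 = 1952 + 431 = 2383
Population now: 0–9=817, 10–19=1051, 20–29=817, 30–39=742, 40–49=1114, 50+=2383
After projecting period 2:
Births: 817 × 0.444 = 363 ; 742 × 0.399 = 296 → 659
Group 2: 817 × 0.964 = 788
Group 3: 1051 × 0.973 = 1023
Group 4: 817 × 0.951 = 777
Group 5: 742 × 0.944 = 700
Group 6: 1114 × 0.976 + 2383 × 0.673 = 1087 + 1604 = 2691
Population now: 0–9=659, 10–19=788, 20–29=1023, 30–39=777, 40–49=700, 50+=2691
After projecting period 3:
Births: 1023 × 0.444 = 454 ; 777 × 0.399 = 310 → 764
Group 2: 659 × 0.964 = 635
Group 3: 788 × 0.973 = 767
Group 4: 1023 × 0.951 = 973
Group 5: 777 × 0.944 = 733
Group 6: 700 × 0.976 + 2691 × 0.673 = 683 + 1811 = 2494
Population now: 0–9=764, 10–19=635, 20–29=767, 30–39=973, 40–49=733, 50+=2494

733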